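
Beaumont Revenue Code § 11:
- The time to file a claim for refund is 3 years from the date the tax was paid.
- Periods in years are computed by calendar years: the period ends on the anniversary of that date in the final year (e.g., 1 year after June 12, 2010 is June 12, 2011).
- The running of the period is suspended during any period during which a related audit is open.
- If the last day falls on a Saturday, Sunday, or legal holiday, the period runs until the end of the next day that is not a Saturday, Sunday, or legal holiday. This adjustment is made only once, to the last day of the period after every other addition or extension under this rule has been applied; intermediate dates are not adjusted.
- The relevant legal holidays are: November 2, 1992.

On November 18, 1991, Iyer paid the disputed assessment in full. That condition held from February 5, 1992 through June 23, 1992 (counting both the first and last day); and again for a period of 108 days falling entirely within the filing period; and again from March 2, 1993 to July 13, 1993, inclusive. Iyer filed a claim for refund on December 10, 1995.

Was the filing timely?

No

3 years after November 18, 1991 is November 18, 1994.
From February 5, 1992 through June 23, 1992 inclusive is 140 days; tolling adds 140 days: November 18, 1994 + 140 days = April 7, 1995.
Tolling adds 108 days: April 7, 1995 + 108 days = July 24, 1995.
From March 2, 1993 through July 13, 1993 inclusive is 134 days; tolling adds 134 days: July 24, 1995 + 134 days = December 5, 1995.
December 5, 1995 is a Tuesday and not a legal holiday, so no extension applies.
The deadline is December 5, 1995; the filing on December 10, 1995 is after that date.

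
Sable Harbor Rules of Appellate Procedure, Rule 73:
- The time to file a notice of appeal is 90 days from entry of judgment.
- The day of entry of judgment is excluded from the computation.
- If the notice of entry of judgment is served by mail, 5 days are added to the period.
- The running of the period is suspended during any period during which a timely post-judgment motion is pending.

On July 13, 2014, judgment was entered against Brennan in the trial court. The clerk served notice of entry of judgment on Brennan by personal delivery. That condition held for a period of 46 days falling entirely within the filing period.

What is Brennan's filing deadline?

90 days after July 13, 2014 is October 11, 2014.
Service was not by mail, so no mail extension applies.
Tolling adds 46 days: October 11, 2014 + 46 days = November 26, 2014.

November 26, 2014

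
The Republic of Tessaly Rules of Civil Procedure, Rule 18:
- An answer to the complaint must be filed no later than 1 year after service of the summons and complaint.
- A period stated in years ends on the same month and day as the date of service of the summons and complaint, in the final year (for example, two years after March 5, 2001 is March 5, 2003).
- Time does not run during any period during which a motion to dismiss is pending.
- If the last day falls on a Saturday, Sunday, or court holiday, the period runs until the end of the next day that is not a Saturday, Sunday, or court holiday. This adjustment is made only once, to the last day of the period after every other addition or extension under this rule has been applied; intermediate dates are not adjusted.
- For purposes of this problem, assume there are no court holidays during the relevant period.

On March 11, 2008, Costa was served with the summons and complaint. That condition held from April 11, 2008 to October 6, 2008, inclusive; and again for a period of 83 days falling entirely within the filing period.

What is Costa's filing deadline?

November 30, 2009

1 year after March 11, 2008 is March 11, 2009.
From April 11, 2008 through October 6, 2008 inclusive is 179 days; tolling adds 179 days: March 11, 2009 + 179 days = September 6, 2009.
Tolling adds 83 days: September 6, 2009 + 83 days = November 28, 2009.
November 28, 2009 is Saturday; November 29, 2009 is Sunday. The next qualifying day is November 30, 2009.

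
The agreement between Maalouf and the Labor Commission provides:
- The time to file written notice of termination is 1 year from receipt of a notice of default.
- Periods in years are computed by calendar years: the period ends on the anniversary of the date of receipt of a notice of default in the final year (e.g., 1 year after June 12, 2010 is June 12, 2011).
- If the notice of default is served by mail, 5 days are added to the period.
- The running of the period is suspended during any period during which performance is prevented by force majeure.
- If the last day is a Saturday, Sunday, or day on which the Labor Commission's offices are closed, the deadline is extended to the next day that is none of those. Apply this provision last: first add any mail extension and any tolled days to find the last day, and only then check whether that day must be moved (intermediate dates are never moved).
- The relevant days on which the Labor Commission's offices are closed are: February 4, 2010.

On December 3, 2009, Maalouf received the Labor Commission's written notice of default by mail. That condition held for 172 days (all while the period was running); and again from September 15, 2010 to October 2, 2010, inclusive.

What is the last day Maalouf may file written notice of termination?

June 16, 2011

1 year after December 3, 2009 is December 3, 2010.
Service was by mail, adding 5 days: December 3, 2010 + 5 days = December 8, 2010.
Tolling adds 172 days: December 8, 2010 + 172 days = May 29, 2011.
From September 15, 2010 through October 2, 2010 inclusive is 18 days; tolling adds 18 days: May 29, 2011 + 18 days = June 16, 2011.
June 16, 2011 is a Thursday and not a day on which the Labor Commission's offices are closed, so no extension applies.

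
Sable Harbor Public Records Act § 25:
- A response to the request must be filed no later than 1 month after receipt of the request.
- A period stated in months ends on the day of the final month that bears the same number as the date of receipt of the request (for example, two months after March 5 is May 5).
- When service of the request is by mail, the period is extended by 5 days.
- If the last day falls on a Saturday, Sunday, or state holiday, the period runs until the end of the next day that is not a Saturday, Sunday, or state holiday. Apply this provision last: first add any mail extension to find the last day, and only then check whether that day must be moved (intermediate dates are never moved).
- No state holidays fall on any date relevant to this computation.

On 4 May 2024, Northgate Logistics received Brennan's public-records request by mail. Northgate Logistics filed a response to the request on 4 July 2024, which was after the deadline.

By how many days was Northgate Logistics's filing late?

24 days

1 month after 4 May 2024 is June 4, 2024.
Service was by mail, adding 5 days: June 4, 2024 + 5 days = June 9, 2024.
June 9, 2024 is Sunday. The next qualifying day is June 10, 2024.
The deadline is June 10, 2024; from June 10, 2024 to July 4, 2024 is 24 days.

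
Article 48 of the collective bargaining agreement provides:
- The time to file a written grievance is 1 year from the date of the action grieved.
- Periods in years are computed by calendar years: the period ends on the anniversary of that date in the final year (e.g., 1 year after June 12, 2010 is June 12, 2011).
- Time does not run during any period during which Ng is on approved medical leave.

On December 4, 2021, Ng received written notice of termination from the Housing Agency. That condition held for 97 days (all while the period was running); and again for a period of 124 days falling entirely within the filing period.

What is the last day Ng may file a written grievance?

1 year after December 4, 2021 is December 4, 2022.
Tolling adds 97 days: December 4, 2022 + 97 days = March 11, 2023.
Tolling adds 124 days: March 11, 2023 + 124 days = July 13, 2023.

July 13, 2023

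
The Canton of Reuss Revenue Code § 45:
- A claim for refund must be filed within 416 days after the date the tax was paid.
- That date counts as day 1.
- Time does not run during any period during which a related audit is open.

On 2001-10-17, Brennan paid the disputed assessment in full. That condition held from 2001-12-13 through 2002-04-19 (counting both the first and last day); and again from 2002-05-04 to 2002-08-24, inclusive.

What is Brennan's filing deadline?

August 4, 2003

Counting 2001-10-17 as day 1, day 416 is December 6, 2002.
From December 13, 2001 through April 19, 2002 inclusive is 128 days; tolling adds 128 days: December 6, 2002 + 128 days = April 13, 2003.
From May 4, 2002 through August 24, 2002 inclusive is 113 days; tolling adds 113 days: April 13, 2003 + 113 days = August 4, 2003.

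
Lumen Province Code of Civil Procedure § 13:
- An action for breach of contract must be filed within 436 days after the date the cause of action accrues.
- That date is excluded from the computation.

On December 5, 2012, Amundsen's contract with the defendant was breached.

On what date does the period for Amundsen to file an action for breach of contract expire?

436 days after December 5, 2012 is February 14, 2014.

February 14, 2014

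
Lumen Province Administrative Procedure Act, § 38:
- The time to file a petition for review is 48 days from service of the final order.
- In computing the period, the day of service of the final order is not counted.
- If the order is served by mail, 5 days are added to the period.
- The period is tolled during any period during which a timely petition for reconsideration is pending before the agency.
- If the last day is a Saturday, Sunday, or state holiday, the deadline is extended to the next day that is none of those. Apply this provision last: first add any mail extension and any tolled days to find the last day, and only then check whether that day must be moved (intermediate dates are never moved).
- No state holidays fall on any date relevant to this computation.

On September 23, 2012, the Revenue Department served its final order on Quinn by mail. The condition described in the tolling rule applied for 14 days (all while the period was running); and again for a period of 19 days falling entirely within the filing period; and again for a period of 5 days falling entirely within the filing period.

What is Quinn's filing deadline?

December 24, 2012

48 days after September 23, 2012 is November 10, 2012.
Service was by mail, adding 5 days: November 10, 2012 + 5 days = November 15, 2012.
Tolling adds 14 days: November 15, 2012 + 14 days = November 29, 2012.
Tolling adds 19 days: November 29, 2012 + 19 days = December 18, 2012.
Tolling adds 5 days: December 18, 2012 + 5 days = December 23, 2012.
December 23, 2012 is Sunday. The next qualifying day is December 24, 2012.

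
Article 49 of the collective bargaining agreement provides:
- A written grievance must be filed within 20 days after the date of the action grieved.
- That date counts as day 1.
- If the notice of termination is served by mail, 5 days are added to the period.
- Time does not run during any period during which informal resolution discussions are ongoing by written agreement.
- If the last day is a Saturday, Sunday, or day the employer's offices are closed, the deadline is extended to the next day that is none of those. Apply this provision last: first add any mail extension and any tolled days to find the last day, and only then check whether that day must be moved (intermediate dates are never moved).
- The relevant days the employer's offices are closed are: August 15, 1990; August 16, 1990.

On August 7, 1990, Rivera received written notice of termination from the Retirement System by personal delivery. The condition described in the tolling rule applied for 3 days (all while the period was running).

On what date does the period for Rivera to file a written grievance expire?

Counting August 7, 1990 as day 1, day 20 is August 26, 1990.
Service was not by mail, so no mail extension applies.
Tolling adds 3 days: August 26, 1990 + 3 days = August 29, 1990.
August 29, 1990 is a Wednesday and not a day the employer's offices are closed, so no extension applies.

August 29, 1990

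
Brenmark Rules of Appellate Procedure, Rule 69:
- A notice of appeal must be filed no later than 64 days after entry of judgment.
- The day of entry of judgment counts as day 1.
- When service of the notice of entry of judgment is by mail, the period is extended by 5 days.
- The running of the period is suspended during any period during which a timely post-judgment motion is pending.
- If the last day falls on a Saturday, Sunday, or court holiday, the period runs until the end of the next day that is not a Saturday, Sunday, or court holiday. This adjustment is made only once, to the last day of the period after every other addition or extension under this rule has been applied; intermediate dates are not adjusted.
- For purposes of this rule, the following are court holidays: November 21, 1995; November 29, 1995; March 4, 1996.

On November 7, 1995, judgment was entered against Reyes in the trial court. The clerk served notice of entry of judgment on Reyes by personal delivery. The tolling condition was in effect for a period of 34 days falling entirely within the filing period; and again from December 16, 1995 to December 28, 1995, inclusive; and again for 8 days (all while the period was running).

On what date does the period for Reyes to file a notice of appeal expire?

Counting November 7, 1995 as day 1, day 64 is January 9, 1996.
Service was not by mail, so no mail extension applies.
Tolling adds 34 days: January 9, 1996 + 34 days = February 12, 1996.
From December 16, 1995 through December 28, 1995 inclusive is 13 days; tolling adds 13 days: February 12, 1996 + 13 days = February 25, 1996.
Tolling adds 8 days: February 25, 1996 + 8 days = March 4, 1996.
March 4, 1996 is a listed holiday. The next qualifying day is March 5, 1996.

March 5, 1996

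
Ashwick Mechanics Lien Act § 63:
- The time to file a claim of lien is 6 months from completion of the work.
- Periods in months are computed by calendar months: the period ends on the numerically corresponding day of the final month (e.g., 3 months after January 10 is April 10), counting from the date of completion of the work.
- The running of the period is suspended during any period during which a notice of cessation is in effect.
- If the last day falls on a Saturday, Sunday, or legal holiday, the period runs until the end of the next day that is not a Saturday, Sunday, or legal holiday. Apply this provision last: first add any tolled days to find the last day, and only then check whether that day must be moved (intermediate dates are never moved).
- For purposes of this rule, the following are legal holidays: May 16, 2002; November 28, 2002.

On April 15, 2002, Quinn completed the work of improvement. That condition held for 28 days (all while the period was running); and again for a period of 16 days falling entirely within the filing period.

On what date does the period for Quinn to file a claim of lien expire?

6 months after April 15, 2002 is October 15, 2002.
Tolling adds 28 days: October 15, 2002 + 28 days = November 12, 2002.
Tolling adds 16 days: November 12, 2002 + 16 days = November 28, 2002.
November 28, 2002 is a listed holiday. The next qualifying day is November 29, 2002.

November 29, 2002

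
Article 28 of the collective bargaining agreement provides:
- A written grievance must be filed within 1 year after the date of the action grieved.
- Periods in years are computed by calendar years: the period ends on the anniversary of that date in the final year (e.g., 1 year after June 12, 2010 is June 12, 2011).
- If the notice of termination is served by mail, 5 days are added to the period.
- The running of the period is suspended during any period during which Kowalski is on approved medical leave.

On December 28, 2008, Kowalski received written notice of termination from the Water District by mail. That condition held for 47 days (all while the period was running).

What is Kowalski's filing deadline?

1 year after December 28, 2008 is December 28, 2009.
Service was by mail, adding 5 days: December 28, 2009 + 5 days = January 2, 2010.
Tolling adds 47 days: January 2, 2010 + 47 days = February 18, 2010.

February 18, 2010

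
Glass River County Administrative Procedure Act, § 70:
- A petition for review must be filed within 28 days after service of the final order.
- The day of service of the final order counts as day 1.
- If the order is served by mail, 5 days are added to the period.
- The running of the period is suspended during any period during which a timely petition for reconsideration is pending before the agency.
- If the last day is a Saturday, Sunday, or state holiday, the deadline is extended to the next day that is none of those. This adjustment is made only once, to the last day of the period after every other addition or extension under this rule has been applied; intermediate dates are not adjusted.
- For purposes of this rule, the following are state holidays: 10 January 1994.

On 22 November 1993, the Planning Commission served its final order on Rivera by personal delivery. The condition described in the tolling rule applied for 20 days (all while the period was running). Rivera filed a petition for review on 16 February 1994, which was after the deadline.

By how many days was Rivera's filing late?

Counting 22 November 1993 as day 1, day 28 is December 19, 1993.
Service was not by mail, so no mail extension applies.
Tolling adds 20 days: December 19, 1993 + 20 days = January 8, 1994.
January 8, 1994 is Saturday; January 9, 1994 is Sunday; January 10, 1994 is a listed holiday. The next qualifying day is January 11, 1994.
The deadline is January 11, 1994; from January 11, 1994 to February 16, 1994 is 36 days.

36 days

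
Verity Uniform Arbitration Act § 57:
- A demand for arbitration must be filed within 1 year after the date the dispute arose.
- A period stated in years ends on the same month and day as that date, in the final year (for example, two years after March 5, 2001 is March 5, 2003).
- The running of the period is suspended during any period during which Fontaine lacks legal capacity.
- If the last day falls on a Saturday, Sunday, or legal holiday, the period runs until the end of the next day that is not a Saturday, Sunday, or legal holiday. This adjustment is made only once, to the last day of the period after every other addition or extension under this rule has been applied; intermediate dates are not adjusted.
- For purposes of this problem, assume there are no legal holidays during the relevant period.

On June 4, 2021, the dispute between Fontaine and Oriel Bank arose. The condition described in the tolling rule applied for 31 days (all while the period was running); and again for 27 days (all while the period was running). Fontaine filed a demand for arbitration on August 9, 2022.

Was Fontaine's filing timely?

1 year after June 4, 2021 is June 4, 2022.
Tolling adds 31 days: June 4, 2022 + 31 days = July 5, 2022.
Tolling adds 27 days: July 5, 2022 + 27 days = August 1, 2022.
August 1, 2022 is a Monday and not a legal holiday, so no extension applies.
The deadline is August 1, 2022; the filing on August 9, 2022 is after that date.

No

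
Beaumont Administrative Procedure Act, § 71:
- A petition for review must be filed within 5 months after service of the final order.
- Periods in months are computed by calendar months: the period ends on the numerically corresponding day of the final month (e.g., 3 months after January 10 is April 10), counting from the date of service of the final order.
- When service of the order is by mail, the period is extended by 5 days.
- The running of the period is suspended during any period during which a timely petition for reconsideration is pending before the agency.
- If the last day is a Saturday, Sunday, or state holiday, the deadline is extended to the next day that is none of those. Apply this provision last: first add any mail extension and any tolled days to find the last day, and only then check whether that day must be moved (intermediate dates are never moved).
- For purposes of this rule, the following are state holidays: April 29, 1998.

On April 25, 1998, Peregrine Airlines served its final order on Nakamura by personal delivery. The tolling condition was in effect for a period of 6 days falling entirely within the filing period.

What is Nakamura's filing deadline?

5 months after April 25, 1998 is September 25, 1998.
Service was not by mail, so no mail extension applies.
Tolling adds 6 days: September 25, 1998 + 6 days = October 1, 1998.
October 1, 1998 is a Thursday and not a state holiday, so no extension applies.

October 1, 1998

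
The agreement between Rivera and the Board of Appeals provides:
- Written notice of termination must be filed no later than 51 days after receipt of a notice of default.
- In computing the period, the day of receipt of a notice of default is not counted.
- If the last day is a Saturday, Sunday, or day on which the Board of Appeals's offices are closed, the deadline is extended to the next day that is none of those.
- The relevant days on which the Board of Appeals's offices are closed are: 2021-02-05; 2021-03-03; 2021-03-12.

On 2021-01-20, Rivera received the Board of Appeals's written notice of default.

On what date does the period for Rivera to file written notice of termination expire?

51 days after 2021-01-20 is March 12, 2021.
March 12, 2021 is a listed holiday; March 13, 2021 is Saturday; March 14, 2021 is Sunday. The next qualifying day is March 15, 2021.

March 15, 2021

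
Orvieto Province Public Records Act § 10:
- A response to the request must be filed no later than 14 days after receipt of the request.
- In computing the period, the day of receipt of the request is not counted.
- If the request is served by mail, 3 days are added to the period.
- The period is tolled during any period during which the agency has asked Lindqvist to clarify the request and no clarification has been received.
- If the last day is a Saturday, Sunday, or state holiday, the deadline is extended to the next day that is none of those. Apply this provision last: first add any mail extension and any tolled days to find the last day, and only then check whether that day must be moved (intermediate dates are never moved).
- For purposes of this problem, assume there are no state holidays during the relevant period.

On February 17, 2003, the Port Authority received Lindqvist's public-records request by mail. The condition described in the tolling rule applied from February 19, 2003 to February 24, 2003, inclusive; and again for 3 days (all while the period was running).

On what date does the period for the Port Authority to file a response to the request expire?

14 days after February 17, 2003 is March 3, 2003.
Service was by mail, adding 3 days: March 3, 2003 + 3 days = March 6, 2003.
From February 19, 2003 through February 24, 2003 inclusive is 6 days; tolling adds 6 days: March 6, 2003 + 6 days = March 12, 2003.
Tolling adds 3 days: March 12, 2003 + 3 days = March 15, 2003.
March 15, 2003 is Saturday; March 16, 2003 is Sunday. The next qualifying day is March 17, 2003.

March 17, 2003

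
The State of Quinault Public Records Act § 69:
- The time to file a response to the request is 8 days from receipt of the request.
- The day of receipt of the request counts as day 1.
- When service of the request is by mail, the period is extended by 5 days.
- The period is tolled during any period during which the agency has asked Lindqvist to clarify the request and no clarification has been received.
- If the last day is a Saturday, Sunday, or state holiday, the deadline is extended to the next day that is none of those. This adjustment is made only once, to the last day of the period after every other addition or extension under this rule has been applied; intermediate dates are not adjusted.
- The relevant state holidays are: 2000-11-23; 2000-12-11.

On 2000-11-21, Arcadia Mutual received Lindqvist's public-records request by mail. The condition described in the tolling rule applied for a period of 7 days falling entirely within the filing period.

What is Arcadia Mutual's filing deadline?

Counting 2000-11-21 as day 1, day 8 is November 28, 2000.
Service was by mail, adding 5 days: November 28, 2000 + 5 days = December 3, 2000.
Tolling adds 7 days: December 3, 2000 + 7 days = December 10, 2000.
December 10, 2000 is Sunday; December 11, 2000 is a listed holiday. The next qualifying day is December 12, 2000.

December 12, 2000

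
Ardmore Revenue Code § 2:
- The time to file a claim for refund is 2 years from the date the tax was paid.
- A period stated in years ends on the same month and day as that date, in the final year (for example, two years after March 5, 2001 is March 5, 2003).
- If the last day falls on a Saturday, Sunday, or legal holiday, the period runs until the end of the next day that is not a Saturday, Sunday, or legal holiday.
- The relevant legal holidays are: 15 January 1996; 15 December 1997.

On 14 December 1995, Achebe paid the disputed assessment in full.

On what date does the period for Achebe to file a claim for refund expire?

December 16, 1997

2 years after 14 December 1995 is December 14, 1997.
December 14, 1997 is Sunday; December 15, 1997 is a listed holiday. The next qualifying day is December 16, 1997.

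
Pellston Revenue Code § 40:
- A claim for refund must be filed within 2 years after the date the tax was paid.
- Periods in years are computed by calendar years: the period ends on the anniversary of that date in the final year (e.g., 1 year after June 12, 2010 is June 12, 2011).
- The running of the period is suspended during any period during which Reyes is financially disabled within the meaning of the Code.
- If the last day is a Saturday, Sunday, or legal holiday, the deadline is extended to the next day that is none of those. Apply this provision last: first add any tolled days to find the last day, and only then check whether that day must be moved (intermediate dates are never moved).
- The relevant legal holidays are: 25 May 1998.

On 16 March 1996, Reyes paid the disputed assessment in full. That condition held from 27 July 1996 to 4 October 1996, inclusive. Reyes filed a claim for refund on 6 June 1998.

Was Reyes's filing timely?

2 years after 16 March 1996 is March 16, 1998.
From July 27, 1996 through October 4, 1996 inclusive is 70 days; tolling adds 70 days: March 16, 1998 + 70 days = May 25, 1998.
May 25, 1998 is a listed holiday. The next qualifying day is May 26, 1998.
The deadline is May 26, 1998; the filing on June 6, 1998 is after that date.

No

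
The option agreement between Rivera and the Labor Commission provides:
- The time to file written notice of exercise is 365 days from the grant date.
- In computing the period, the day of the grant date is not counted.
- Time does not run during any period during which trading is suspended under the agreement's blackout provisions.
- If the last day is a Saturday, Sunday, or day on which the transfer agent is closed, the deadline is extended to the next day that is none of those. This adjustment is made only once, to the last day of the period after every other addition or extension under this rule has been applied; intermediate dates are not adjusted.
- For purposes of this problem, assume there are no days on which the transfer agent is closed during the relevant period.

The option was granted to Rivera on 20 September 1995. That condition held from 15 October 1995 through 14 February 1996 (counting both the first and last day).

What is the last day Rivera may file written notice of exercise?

January 20, 1997

365 days after 20 September 1995 is September 19, 1996.
From October 15, 1995 through February 14, 1996 inclusive is 123 days; tolling adds 123 days: September 19, 1996 + 123 days = January 20, 1997.
January 20, 1997 is a Monday and not a day on which the transfer agent is closed, so no extension applies.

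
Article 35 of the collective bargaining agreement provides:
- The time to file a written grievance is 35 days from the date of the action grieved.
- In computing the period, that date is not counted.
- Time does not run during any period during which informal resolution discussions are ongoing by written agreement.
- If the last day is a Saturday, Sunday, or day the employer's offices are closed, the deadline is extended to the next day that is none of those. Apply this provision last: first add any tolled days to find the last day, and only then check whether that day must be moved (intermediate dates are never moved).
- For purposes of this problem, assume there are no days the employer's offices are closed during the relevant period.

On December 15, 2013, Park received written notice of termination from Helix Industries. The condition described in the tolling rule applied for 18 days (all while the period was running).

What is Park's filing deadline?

February 6, 2014

35 days after December 15, 2013 is January 19, 2014.
Tolling adds 18 days: January 19, 2014 + 18 days = February 6, 2014.
February 6, 2014 is a Thursday and not a day the employer's offices are closed, so no extension applies.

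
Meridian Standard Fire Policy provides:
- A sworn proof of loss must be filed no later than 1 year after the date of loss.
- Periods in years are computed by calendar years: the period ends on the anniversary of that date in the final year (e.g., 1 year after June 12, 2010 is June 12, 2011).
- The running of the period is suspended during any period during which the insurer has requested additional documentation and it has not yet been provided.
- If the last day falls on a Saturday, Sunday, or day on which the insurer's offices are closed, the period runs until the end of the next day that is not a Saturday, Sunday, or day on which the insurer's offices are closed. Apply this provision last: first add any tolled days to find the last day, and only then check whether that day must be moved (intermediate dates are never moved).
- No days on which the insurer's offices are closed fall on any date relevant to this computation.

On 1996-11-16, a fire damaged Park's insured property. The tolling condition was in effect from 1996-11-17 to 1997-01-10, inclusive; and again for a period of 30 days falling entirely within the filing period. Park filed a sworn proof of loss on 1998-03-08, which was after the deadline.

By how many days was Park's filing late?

27 days

1 year after 1996-11-16 is November 16, 1997.
From November 17, 1996 through January 10, 1997 inclusive is 55 days; tolling adds 55 days: November 16, 1997 + 55 days = January 10, 1998.
Tolling adds 30 days: January 10, 1998 + 30 days = February 9, 1998.
February 9, 1998 is a Monday and not a day on which the insurer's offices are closed, so no extension applies.
The deadline is February 9, 1998; from February 9, 1998 to March 8, 1998 is 27 days.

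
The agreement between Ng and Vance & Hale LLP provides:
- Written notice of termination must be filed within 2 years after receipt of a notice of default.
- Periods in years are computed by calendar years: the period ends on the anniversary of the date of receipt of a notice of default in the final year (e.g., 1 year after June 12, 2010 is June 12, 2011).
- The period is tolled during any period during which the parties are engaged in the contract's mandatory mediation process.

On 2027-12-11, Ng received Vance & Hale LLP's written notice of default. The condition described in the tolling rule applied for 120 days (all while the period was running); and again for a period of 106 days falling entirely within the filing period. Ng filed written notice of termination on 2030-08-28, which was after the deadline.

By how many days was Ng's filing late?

2 years after 2027-12-11 is December 11, 2029.
Tolling adds 120 days: December 11, 2029 + 120 days = April 10, 2030.
Tolling adds 106 days: April 10, 2030 + 106 days = July 25, 2030.
The deadline is July 25, 2030; from July 25, 2030 to August 28, 2030 is 34 days.

34 days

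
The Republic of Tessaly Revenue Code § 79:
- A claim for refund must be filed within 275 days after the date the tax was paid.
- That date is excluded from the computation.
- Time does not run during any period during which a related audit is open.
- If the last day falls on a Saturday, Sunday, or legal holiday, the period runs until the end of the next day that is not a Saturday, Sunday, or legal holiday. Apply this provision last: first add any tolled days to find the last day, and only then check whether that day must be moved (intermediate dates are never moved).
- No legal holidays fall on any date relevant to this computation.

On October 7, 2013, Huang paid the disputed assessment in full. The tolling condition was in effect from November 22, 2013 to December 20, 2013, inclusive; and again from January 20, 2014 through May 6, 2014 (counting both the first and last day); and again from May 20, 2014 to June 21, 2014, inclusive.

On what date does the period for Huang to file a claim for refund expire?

275 days after October 7, 2013 is July 9, 2014.
From November 22, 2013 through December 20, 2013 inclusive is 29 days; tolling adds 29 days: July 9, 2014 + 29 days = August 7, 2014.
From January 20, 2014 through May 6, 2014 inclusive is 107 days; tolling adds 107 days: August 7, 2014 + 107 days = November 22, 2014.
From May 20, 2014 through June 21, 2014 inclusive is 33 days; tolling adds 33 days: November 22, 2014 + 33 days = December 25, 2014.
December 25, 2014 is a Thursday and not a legal holiday, so no extension applies.

December 25, 2014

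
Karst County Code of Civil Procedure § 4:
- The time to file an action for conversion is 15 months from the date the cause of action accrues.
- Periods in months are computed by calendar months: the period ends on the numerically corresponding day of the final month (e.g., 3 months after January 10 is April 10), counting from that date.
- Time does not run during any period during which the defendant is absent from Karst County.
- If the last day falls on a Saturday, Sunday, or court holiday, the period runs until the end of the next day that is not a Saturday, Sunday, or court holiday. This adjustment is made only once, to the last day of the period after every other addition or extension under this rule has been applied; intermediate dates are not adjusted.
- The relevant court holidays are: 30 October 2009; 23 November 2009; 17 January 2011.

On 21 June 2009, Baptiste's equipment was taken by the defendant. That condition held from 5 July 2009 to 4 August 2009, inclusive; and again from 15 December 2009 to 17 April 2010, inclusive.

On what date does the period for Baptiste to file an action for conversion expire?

February 23, 2011

15 months after 21 June 2009 is September 21, 2010.
From July 5, 2009 through August 4, 2009 inclusive is 31 days; tolling adds 31 days: September 21, 2010 + 31 days = October 22, 2010.
From December 15, 2009 through April 17, 2010 inclusive is 124 days; tolling adds 124 days: October 22, 2010 + 124 days = February 23, 2011.
February 23, 2011 is a Wednesday and not a court holiday, so no extension applies.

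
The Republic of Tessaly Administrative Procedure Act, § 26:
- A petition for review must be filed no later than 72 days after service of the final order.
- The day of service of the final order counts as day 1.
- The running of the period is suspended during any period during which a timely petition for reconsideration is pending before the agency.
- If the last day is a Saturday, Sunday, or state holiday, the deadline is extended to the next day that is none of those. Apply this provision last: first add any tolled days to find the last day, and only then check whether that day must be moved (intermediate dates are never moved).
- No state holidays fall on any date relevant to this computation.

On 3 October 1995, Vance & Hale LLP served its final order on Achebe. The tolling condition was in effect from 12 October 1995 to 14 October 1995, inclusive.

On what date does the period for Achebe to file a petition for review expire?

December 18, 1995

Counting 3 October 1995 as day 1, day 72 is December 13, 1995.
From October 12, 1995 through October 14, 1995 inclusive is 3 days; tolling adds 3 days: December 13, 1995 + 3 days = December 16, 1995.
December 16, 1995 is Saturday; December 17, 1995 is Sunday. The next qualifying day is December 18, 1995.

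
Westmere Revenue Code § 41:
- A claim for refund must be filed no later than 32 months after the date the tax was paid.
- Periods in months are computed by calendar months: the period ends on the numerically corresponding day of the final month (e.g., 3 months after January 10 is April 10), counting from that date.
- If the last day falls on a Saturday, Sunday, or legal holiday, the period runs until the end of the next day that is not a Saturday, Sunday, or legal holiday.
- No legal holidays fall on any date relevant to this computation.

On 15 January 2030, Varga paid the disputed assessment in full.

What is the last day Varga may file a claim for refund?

32 months after 15 January 2030 is September 15, 2032.
September 15, 2032 is a Wednesday and not a legal holiday, so no extension applies.

September 15, 2032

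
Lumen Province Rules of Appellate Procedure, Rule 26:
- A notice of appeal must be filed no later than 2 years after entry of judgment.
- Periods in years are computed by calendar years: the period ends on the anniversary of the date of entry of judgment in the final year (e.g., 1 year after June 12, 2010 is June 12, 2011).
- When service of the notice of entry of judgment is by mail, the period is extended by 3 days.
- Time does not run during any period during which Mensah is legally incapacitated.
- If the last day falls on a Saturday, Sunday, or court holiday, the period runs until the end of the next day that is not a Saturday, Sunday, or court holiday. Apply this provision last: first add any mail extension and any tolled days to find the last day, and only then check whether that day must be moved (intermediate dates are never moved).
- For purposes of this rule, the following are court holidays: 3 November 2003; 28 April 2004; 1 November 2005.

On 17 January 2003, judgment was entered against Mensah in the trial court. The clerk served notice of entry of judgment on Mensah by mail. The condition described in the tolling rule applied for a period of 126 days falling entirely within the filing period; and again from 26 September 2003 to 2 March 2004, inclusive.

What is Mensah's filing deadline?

2 years after 17 January 2003 is January 17, 2005.
Service was by mail, adding 3 days: January 17, 2005 + 3 days = January 20, 2005.
Tolling adds 126 days: January 20, 2005 + 126 days = May 26, 2005.
From September 26, 2003 through March 2, 2004 inclusive is 159 days; tolling adds 159 days: May 26, 2005 + 159 days = November 1, 2005.
November 1, 2005 is a listed holiday. The next qualifying day is November 2, 2005.

November 2, 2005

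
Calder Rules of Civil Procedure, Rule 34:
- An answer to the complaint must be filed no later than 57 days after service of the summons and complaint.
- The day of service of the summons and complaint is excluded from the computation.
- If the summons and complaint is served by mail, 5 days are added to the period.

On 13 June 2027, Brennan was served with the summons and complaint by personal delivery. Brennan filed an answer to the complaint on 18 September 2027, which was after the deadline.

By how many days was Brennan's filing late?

40 days

57 days after 13 June 2027 is August 9, 2027.
Service was not by mail, so no mail extension applies.
The deadline is August 9, 2027; from August 9, 2027 to September 18, 2027 is 40 days.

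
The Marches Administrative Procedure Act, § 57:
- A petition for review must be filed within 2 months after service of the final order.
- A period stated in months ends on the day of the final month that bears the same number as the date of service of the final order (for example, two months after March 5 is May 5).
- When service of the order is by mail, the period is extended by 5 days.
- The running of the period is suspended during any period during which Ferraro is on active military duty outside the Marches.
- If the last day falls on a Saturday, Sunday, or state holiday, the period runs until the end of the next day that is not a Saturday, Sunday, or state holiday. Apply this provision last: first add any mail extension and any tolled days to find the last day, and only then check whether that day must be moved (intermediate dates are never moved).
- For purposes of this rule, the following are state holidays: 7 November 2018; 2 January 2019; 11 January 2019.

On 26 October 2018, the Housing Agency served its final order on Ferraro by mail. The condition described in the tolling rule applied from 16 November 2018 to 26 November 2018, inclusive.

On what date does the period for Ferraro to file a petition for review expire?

2 months after 26 October 2018 is December 26, 2018.
Service was by mail, adding 5 days: December 26, 2018 + 5 days = December 31, 2018.
From November 16, 2018 through November 26, 2018 inclusive is 11 days; tolling adds 11 days: December 31, 2018 + 11 days = January 11, 2019.
January 11, 2019 is a listed holiday; January 12, 2019 is Saturday; January 13, 2019 is Sunday. The next qualifying day is January 14, 2019.

January 14, 2019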